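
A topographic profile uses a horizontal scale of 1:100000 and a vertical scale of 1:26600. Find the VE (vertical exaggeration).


VE = horizontal_scale / vertical_scale = 100000 / 26600 ≈ 3.8

3.8x


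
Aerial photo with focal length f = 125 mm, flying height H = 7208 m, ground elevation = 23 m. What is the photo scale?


scale = f / (H - h) = 125 mm / 7185 m = 125 / 7185000 = 1:57480

1:57480


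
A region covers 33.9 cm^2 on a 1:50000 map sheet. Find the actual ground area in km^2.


ground_area = 33.9 * (50000/100)^2 = 8475000.0 m^2 = 8.475 km^2

8.475 km^2


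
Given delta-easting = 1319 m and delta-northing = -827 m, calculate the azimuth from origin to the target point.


az = atan2(1319, -827) = 122.1 deg
adjusted to 0-360: 122.1 degrees

122.1 degrees


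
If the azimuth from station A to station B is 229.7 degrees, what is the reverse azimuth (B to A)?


back azimuth = (229.7 + 180) mod 360 = 49.7 degrees

49.7 degrees


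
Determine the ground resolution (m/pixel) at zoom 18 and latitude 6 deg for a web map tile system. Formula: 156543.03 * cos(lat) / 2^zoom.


res = 156543.03 * cos(6) / 2^18 = 156543.03 * 0.9945219 / 262144 = 0.59 m/pixel

0.59 m/pixel


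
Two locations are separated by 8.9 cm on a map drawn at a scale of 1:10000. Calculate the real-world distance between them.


ground = 8.9 cm * 10000 / 100 = 890.0 m

890.0 m


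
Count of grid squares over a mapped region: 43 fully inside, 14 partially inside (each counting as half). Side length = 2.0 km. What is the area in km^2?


effective squares = 43 + 14 * 0.5 = 50.0
area = 50.0 * 4.0 = 200.0 km^2

200.0 km^2


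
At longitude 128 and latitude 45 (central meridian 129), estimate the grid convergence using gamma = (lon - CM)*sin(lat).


gamma = (128 - 129) * sin(45) = -1 * 0.707107 = -0.707 degrees

-0.707 degrees


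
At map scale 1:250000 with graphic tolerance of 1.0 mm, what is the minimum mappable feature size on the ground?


ground = 1.0 mm * 250000 / 1000 = 250.0 m

250.0 m


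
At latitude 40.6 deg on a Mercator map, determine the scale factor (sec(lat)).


SF = 1 / cos(40.6) = 1 / 0.759271 = 1.317

1.317


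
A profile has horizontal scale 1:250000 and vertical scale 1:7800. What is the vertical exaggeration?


VE = horizontal_scale / vertical_scale = 250000 / 7800 ≈ 32.1

32.1x


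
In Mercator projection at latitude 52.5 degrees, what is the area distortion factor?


area_distortion = 1/cos^2(52.5) = 2.698

2.698


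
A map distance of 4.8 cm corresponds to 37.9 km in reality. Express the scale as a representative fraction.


ground = 37.9 km = 3790000 cm; RF denominator = ground / map = 3790000 / 4.8 ≈ 789583; RF = 1:789583

1:789583


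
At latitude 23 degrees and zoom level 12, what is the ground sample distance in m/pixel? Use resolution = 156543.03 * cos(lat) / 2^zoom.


res = 156543.03 * cos(23) / 2^12 = 156543.03 * 0.92050485 / 4096 = 35.18 m/pixel

35.18 m/pixel


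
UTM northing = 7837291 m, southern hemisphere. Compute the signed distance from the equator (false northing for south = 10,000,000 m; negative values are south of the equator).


For southern: actual = 7837291 - 10000000 = -2162709 m

-2162709 m


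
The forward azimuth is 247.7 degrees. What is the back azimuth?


back azimuth = (247.7 + 180) mod 360 = 67.7 degrees

67.7 degrees


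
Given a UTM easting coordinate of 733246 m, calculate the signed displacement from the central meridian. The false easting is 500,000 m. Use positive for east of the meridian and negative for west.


displacement = 733246 - 500000 = 233246 m

233246 m


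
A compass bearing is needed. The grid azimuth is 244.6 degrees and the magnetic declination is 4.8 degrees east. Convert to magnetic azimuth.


magnetic azimuth = grid azimuth - declination (east +ve)
mag_az = 244.6 - 4.8 = 239.8 degrees

239.8 degrees


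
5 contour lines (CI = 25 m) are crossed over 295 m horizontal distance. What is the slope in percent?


elevation change = 5 * 25 = 125 m
slope = 125 / 295 * 100 = 42.4%

42.4%


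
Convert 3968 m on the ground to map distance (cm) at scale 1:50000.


map_cm = 3968 * 100 / 50000 = 7.936 cm ≈ 7.94 cm

7.94 cm


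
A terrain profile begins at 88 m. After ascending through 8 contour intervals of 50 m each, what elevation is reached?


elevation = 88 + 8 * 50 = 488 m

488 m


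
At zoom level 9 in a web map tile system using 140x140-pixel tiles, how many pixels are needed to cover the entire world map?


tiles per axis = 2^9 = 512
total tiles = 512^2 = 262144
pixels per axis = 512 * 140 = 71680
total pixels = 71680^2 = 5138022400

5138022400 pixels


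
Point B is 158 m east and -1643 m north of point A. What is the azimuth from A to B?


az = atan2(158, -1643) = 174.5 deg
adjusted to 0-360: 174.5 degrees

174.5 degrees


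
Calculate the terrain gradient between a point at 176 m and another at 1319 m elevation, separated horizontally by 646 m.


gradient = (1319 - 176) / 646 = 1143 / 646 = 1.7693

1.7693


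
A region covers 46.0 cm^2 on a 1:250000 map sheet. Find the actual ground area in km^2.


ground_area = 46.0 * (250000/100)^2 = 287500000.0 m^2 = 287.5 km^2

287.5 km^2


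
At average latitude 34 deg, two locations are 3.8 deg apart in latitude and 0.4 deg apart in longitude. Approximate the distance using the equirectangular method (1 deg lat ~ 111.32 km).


dlat_km = 3.8 * 111.32 = 423.016
dlon_km = 0.4 * 111.32 * cos(34) ≈ 36.915
dist = sqrt(423.016^2 + 36.915^2) ≈ 424.6 km

424.6 km


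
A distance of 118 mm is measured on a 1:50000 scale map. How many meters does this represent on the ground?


ground = 118 mm * 50000 / 1000 = 5900.0 m

5900.0 m


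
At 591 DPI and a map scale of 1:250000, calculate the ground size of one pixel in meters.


pixel_cm = 2.54 / 591 ≈ 0.004298 cm
ground = pixel_cm * 250000 / 100 = 2.54 * 250000 / (591 * 100) = 635000 / 59100 ≈ 10.74 m

10.74 m


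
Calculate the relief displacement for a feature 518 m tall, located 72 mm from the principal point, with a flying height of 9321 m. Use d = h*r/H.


d = h * r / H = 518 * 72 / 9321 = 4.0 mm

4.0 mm


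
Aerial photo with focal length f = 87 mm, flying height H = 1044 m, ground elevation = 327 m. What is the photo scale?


scale = f / (H - h) = 87 mm / 717 m = 87 / 717000 = 1:8241

1:8241


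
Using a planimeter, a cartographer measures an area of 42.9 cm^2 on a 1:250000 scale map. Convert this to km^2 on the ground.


ground_area = 42.9 * (250000/100)^2 = 268125000.0 m^2 = 268.125 km^2

268.125 km^2


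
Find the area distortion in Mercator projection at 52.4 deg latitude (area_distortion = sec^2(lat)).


area_distortion = 1/cos^2(52.4) = 2.686

2.686


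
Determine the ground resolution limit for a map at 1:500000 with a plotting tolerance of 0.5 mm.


ground = 0.5 mm * 500000 / 1000 = 250.0 m

250.0 m


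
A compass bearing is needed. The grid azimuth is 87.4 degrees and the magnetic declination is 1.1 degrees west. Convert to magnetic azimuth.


magnetic azimuth = grid azimuth - declination (east +ve)
mag_az = 87.4 - -1.1 = 88.5 degrees

88.5 degrees


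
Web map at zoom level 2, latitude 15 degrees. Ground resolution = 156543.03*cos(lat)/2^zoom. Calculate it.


res = 156543.03 * cos(15) / 2^2 = 156543.03 * 0.96592583 / 4 = 37802.24 m/pixel

37802.24 m/pixel


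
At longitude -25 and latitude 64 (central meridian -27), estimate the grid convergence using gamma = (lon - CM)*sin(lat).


gamma = (-25 - -27) * sin(64) = 2 * 0.898794 = 1.798 degrees

1.798 degrees


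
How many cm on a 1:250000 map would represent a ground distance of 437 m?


map_cm = 437 * 100 / 250000 = 0.1748 cm ≈ 0.17 cm

0.17 cm


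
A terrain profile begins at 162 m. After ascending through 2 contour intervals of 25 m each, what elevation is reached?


elevation = 162 + 2 * 25 = 212 m

212 m


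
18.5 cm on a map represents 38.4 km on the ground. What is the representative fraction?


ground = 38.4 km = 3840000 cm; RF denominator = ground / map = 3840000 / 18.5 ≈ 207568; RF = 1:207568

1:207568


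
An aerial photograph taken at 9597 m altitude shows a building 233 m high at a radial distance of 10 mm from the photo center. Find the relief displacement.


d = h * r / H = 233 * 10 / 9597 = 0.24 mm

0.24 mm


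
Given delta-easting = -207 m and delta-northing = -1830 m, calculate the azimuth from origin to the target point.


az = atan2(-207, -1830) = -173.5 deg
adjusted to 0-360: 186.5 degrees

186.5 degrees


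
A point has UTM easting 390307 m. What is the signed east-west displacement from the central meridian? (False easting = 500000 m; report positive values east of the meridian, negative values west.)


displacement = 390307 - 500000 = -109693 m

-109693 m


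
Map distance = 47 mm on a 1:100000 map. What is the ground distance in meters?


ground = 47 mm * 100000 / 1000 = 4700.0 m

4700.0 m


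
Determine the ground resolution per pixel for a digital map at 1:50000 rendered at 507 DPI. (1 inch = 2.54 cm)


pixel_cm = 2.54 / 507 ≈ 0.00501 cm
ground = pixel_cm * 50000 / 100 = 2.54 * 50000 / (507 * 100) = 127000 / 50700 ≈ 2.5 m

2.5 m


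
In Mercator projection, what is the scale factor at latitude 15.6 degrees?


SF = 1 / cos(15.6) = 1 / 0.963163 = 1.038

1.038


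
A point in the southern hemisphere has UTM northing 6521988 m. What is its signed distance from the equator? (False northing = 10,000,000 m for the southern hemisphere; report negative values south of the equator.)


For southern: actual = 6521988 - 10000000 = -3478012 m

-3478012 m


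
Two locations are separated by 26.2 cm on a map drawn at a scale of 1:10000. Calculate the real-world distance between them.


ground = 26.2 cm * 10000 / 100 = 2620.0 m = 2.62 km

2.62 km


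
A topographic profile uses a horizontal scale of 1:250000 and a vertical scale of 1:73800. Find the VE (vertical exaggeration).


VE = horizontal_scale / vertical_scale = 250000 / 73800 ≈ 3.4

3.4x


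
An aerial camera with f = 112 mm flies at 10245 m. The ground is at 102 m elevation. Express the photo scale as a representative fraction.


scale = f / (H - h) = 112 mm / 10143 m = 112 / 10143000 = 1:90563

1:90563


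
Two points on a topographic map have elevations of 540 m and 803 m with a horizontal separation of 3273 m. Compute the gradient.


gradient = (803 - 540) / 3273 = 263 / 3273 = 0.0804

0.0804


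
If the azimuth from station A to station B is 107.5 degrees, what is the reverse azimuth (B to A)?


back azimuth = (107.5 + 180) mod 360 = 287.5 degrees

287.5 degrees


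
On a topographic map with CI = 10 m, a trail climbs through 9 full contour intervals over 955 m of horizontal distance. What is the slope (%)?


elevation change = 9 * 10 = 90 m
slope = 90 / 955 * 100 = 9.4%

9.4%


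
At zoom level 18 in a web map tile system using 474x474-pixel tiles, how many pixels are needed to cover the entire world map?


tiles per axis = 2^18 = 262144
total tiles = 262144^2 = 68719476736
pixels per axis = 262144 * 474 = 124256256
total pixels = 124256256^2 = 15439617155137536

15439617155137536 pixels


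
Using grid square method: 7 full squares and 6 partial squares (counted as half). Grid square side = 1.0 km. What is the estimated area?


effective squares = 7 + 6 * 0.5 = 10.0
area = 10.0 * 1.0 = 10.0 km^2

10.0 km^2


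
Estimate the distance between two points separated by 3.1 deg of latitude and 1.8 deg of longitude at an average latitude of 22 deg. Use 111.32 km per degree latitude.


dlat_km = 3.1 * 111.32 = 345.092
dlon_km = 1.8 * 111.32 * cos(22) ≈ 185.785
dist = sqrt(345.092^2 + 185.785^2) ≈ 391.9 km

391.9 km


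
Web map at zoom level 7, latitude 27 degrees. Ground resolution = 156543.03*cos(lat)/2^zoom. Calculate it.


res = 156543.03 * cos(27) / 2^7 = 156543.03 * 0.89100652 / 128 = 1089.69 m/pixel

1089.69 m/pixel


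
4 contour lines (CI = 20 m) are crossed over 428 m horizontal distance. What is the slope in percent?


elevation change = 4 * 20 = 80 m
slope = 80 / 428 * 100 = 18.7%

18.7%


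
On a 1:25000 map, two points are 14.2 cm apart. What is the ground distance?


ground = 14.2 cm * 25000 / 100 = 3550.0 m = 3.55 km

3.55 km


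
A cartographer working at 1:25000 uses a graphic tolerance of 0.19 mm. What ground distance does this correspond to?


ground = 0.19 mm * 25000 / 1000 = 4.75 m

4.75 m


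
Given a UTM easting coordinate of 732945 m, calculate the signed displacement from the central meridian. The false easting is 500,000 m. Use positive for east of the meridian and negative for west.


displacement = 732945 - 500000 = 232945 m

232945 m


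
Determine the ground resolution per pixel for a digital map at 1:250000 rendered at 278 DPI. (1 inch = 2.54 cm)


pixel_cm = 2.54 / 278 ≈ 0.009137 cm
ground = pixel_cm * 250000 / 100 = 2.54 * 250000 / (278 * 100) = 635000 / 27800 ≈ 22.84 m

22.84 m


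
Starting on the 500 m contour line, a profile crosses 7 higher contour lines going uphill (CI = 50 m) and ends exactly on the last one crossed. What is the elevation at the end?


elevation = 500 + 7 * 50 = 850 m

850 m


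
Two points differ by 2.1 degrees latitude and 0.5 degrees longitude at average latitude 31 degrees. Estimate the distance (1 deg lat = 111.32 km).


dlat_km = 2.1 * 111.32 = 233.772
dlon_km = 0.5 * 111.32 * cos(31) ≈ 47.71
dist = sqrt(233.772^2 + 47.71^2) ≈ 238.6 km

238.6 km


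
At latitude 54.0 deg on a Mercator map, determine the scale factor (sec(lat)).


SF = 1 / cos(54.0) = 1 / 0.587785 = 1.701

1.701


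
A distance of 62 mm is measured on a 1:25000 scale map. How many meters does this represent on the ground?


ground = 62 mm * 25000 / 1000 = 1550.0 m

1550.0 m


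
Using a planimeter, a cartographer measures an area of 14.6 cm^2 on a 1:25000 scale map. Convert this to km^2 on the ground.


ground_area = 14.6 * (25000/100)^2 = 912500.0 m^2 = 0.9125 km^2 ≈ 0.913 km^2

0.913 km^2


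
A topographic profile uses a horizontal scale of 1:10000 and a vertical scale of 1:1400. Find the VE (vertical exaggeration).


VE = horizontal_scale / vertical_scale = 10000 / 1400 ≈ 7.1

7.1x


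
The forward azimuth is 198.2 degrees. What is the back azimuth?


back azimuth = (198.2 + 180) mod 360 = 18.2 degrees

18.2 degrees


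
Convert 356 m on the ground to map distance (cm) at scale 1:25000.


map_cm = 356 * 100 / 25000 = 1.424 cm ≈ 1.42 cm

1.42 cm


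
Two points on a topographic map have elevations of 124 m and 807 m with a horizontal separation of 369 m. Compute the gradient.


gradient = (807 - 124) / 369 = 683 / 369 = 1.8509

1.8509


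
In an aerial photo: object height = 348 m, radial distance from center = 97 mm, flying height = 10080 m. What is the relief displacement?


d = h * r / H = 348 * 97 / 10080 = 3.35 mm

3.35 mm


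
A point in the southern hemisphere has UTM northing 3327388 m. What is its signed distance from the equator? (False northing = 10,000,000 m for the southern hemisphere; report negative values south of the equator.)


For southern: actual = 3327388 - 10000000 = -6672612 m

-6672612 m


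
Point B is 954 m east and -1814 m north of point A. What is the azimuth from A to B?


az = atan2(954, -1814) = 152.3 deg
adjusted to 0-360: 152.3 degrees

152.3 degrees


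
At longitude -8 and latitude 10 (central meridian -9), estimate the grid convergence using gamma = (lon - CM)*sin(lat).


gamma = (-8 - -9) * sin(10) = 1 * 0.173648 = 0.174 degrees

0.174 degrees


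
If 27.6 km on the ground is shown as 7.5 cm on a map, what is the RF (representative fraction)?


ground = 27.6 km = 2760000 cm; RF denominator = ground / map = 2760000 / 7.5 = 368000; RF = 1:368000

1:368000


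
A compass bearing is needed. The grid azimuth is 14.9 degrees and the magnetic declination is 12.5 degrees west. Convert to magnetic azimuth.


magnetic azimuth = grid azimuth - declination (east +ve)
mag_az = 14.9 - -12.5 = 27.4 degrees

27.4 degrees


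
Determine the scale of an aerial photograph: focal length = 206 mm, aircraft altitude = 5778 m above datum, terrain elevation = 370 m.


scale = f / (H - h) = 206 mm / 5408 m = 206 / 5408000 = 1:26252

1:26252


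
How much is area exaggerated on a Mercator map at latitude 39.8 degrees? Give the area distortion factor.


area_distortion = 1/cos^2(39.8) = 1.694

1.694


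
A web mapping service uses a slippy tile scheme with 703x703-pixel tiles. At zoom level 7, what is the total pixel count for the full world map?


tiles per axis = 2^7 = 128
total tiles = 128^2 = 16384
pixels per axis = 128 * 703 = 89984
total pixels = 89984^2 = 8097120256

8097120256 pixels


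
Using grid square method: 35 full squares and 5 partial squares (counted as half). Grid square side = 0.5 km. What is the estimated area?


effective squares = 35 + 5 * 0.5 = 37.5
area = 37.5 * 0.25 = 9.375 km^2

9.375 km^2


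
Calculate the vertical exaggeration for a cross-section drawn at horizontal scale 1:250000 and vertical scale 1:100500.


VE = horizontal_scale / vertical_scale = 250000 / 100500 ≈ 2.5

2.5x


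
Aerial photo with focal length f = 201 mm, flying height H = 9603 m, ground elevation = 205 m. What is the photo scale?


scale = f / (H - h) = 201 mm / 9398 m = 201 / 9398000 = 1:46756

1:46756


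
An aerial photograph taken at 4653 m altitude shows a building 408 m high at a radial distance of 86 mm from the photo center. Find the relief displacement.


d = h * r / H = 408 * 86 / 4653 = 7.54 mm

7.54 mm


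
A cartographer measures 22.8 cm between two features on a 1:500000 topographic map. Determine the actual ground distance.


ground = 22.8 cm * 500000 / 100 = 114000.0 m = 114.0 km

114.0 km


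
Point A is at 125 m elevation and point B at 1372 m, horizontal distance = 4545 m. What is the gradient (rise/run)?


gradient = (1372 - 125) / 4545 = 1247 / 4545 = 0.2744

0.2744


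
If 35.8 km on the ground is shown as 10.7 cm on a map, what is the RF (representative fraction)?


ground = 35.8 km = 3580000 cm; RF denominator = ground / map = 3580000 / 10.7 ≈ 334579; RF = 1:334579

1:334579


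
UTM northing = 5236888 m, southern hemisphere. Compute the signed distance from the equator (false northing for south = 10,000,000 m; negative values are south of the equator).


For southern: actual = 5236888 - 10000000 = -4763112 m

-4763112 m


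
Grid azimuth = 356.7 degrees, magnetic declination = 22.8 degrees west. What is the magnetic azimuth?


magnetic azimuth = grid azimuth - declination (east +ve)
mag_az = 356.7 - -22.8 = 19.5 degrees

19.5 degrees


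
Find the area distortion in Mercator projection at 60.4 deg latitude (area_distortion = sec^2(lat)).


area_distortion = 1/cos^2(60.4) = 4.099

4.099


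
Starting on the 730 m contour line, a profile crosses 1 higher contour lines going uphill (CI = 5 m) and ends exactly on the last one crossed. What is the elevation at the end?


elevation = 730 + 1 * 5 = 735 m

735 m


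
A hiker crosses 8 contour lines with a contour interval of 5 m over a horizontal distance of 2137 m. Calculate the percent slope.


elevation change = 8 * 5 = 40 m
slope = 40 / 2137 * 100 = 1.9%

1.9%


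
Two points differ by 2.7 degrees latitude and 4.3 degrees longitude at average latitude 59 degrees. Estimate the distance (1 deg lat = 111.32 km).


dlat_km = 2.7 * 111.32 = 300.564
dlon_km = 4.3 * 111.32 * cos(59) ≈ 246.536
dist = sqrt(300.564^2 + 246.536^2) ≈ 388.7 km

388.7 km


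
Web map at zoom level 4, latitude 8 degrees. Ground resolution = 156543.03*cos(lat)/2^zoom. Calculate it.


res = 156543.03 * cos(8) / 2^4 = 156543.03 * 0.99026807 / 16 = 9688.72 m/pixel

9688.72 m/pixel


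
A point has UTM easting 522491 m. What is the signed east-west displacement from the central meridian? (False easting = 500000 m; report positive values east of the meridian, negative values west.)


displacement = 522491 - 500000 = 22491 m

22491 m


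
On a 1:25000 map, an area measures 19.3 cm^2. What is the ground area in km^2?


ground_area = 19.3 * (25000/100)^2 = 1206250.0 m^2 = 1.20625 km^2 ≈ 1.206 km^2

1.206 km^2


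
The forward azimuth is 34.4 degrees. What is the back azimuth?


back azimuth = (34.4 + 180) mod 360 = 214.4 degrees

214.4 degrees


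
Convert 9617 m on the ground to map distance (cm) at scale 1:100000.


map_cm = 9617 * 100 / 100000 = 9.617 cm ≈ 9.62 cm

9.62 cm


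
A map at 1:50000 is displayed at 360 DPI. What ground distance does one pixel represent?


pixel_cm = 2.54 / 360 ≈ 0.007056 cm
ground = pixel_cm * 50000 / 100 = 2.54 * 50000 / (360 * 100) = 127000 / 36000 ≈ 3.53 m

3.53 m


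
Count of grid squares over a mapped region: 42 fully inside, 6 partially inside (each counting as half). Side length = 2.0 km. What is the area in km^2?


effective squares = 42 + 6 * 0.5 = 45.0
area = 45.0 * 4.0 = 180.0 km^2

180.0 km^2


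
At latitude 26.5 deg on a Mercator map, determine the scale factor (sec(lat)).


SF = 1 / cos(26.5) = 1 / 0.894934 = 1.117

1.117


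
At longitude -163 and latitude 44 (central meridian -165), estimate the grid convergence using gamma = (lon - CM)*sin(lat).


gamma = (-163 - -165) * sin(44) = 2 * 0.694658 = 1.389 degrees

1.389 degrees


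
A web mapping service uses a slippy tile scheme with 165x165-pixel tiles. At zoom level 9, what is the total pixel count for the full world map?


tiles per axis = 2^9 = 512
total tiles = 512^2 = 262144
pixels per axis = 512 * 165 = 84480
total pixels = 84480^2 = 7136870400

7136870400 pixels


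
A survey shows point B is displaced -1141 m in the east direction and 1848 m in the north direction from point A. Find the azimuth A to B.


az = atan2(-1141, 1848) = -31.7 deg
adjusted to 0-360: 328.3 degrees

328.3 degrees


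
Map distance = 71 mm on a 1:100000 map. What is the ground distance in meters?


ground = 71 mm * 100000 / 1000 = 7100.0 m

7100.0 m


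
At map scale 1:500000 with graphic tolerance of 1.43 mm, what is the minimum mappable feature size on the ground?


ground = 1.43 mm * 500000 / 1000 = 715.0 m

715.0 m


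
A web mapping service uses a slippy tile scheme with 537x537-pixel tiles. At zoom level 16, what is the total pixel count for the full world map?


tiles per axis = 2^16 = 65536
total tiles = 65536^2 = 4294967296
pixels per axis = 65536 * 537 = 35192832
total pixels = 35192832^2 = 1238535424180224

1238535424180224 pixels


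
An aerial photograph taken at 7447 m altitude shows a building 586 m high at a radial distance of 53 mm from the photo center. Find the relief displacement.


d = h * r / H = 586 * 53 / 7447 = 4.17 mm

4.17 mm


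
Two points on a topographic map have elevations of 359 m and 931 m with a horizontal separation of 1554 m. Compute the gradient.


gradient = (931 - 359) / 1554 = 572 / 1554 = 0.3681

0.3681


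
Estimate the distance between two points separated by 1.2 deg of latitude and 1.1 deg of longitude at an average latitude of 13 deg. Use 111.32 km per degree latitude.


dlat_km = 1.2 * 111.32 = 133.584
dlon_km = 1.1 * 111.32 * cos(13) ≈ 119.314
dist = sqrt(133.584^2 + 119.314^2) ≈ 179.1 km

179.1 km


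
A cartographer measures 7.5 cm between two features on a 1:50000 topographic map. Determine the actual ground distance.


ground = 7.5 cm * 50000 / 100 = 3750.0 m = 3.75 km

3.75 km


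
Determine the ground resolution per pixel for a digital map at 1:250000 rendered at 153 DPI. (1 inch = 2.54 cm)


pixel_cm = 2.54 / 153 ≈ 0.016601 cm
ground = pixel_cm * 250000 / 100 = 2.54 * 250000 / (153 * 100) = 635000 / 15300 ≈ 41.5 m

41.5 m


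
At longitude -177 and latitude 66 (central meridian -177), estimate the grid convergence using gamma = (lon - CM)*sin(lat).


gamma = (-177 - -177) * sin(66) = 0 * 0.913545 = 0.0 degrees

0.0 degrees


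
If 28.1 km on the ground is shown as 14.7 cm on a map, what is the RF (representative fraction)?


ground = 28.1 km = 2810000 cm; RF denominator = ground / map = 2810000 / 14.7 ≈ 191156; RF = 1:191156

1:191156


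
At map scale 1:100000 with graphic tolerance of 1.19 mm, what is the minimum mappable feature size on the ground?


ground = 1.19 mm * 100000 / 1000 = 119.0 m

119.0 m


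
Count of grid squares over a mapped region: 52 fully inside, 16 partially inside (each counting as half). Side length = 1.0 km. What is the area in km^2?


effective squares = 52 + 16 * 0.5 = 60.0
area = 60.0 * 1.0 = 60.0 km^2

60.0 km^2


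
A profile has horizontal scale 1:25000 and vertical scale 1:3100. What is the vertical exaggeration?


VE = horizontal_scale / vertical_scale = 25000 / 3100 ≈ 8.1

8.1x


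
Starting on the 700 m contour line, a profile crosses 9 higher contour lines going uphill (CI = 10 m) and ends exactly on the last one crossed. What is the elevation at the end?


elevation = 700 + 9 * 10 = 790 m

790 m


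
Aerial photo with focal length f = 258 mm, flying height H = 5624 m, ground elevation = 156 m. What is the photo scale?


scale = f / (H - h) = 258 mm / 5468 m = 258 / 5468000 = 1:21194

1:21194


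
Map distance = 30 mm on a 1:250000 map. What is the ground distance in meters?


ground = 30 mm * 250000 / 1000 = 7500.0 m

7500.0 m


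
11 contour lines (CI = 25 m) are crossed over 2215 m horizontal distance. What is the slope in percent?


elevation change = 11 * 25 = 275 m
slope = 275 / 2215 * 100 = 12.4%

12.4%


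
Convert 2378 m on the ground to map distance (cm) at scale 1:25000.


map_cm = 2378 * 100 / 25000 = 9.512 cm ≈ 9.51 cm

9.51 cm


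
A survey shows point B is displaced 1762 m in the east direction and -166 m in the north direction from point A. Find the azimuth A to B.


az = atan2(1762, -166) = 95.4 deg
adjusted to 0-360: 95.4 degrees

95.4 degrees


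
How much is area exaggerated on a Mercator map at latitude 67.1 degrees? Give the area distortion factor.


area_distortion = 1/cos^2(67.1) = 6.604

6.604


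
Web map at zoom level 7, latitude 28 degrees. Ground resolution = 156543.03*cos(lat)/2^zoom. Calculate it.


res = 156543.03 * cos(28) / 2^7 = 156543.03 * 0.88294759 / 128 = 1079.84 m/pixel

1079.84 m/pixel


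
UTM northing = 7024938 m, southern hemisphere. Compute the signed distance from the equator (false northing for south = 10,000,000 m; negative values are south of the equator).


For southern: actual = 7024938 - 10000000 = -2975062 m

-2975062 m


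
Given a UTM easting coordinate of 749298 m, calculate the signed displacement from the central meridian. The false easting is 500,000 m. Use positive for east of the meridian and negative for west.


displacement = 749298 - 500000 = 249298 m

249298 m


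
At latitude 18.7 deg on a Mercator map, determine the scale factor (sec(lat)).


SF = 1 / cos(18.7) = 1 / 0.94721 = 1.056

1.056


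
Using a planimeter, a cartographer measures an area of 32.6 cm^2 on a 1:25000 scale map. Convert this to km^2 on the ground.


ground_area = 32.6 * (25000/100)^2 = 2037500.0 m^2 = 2.0375 km^2 ≈ 2.038 km^2

2.038 km^2


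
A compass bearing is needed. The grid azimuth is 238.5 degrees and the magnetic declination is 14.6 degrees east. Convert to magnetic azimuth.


magnetic azimuth = grid azimuth - declination (east +ve)
mag_az = 238.5 - 14.6 = 223.9 degrees

223.9 degrees


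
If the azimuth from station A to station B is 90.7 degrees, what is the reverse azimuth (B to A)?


back azimuth = (90.7 + 180) mod 360 = 270.7 degrees

270.7 degrees


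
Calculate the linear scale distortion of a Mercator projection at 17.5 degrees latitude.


SF = 1 / cos(17.5) = 1 / 0.953717 = 1.049

1.049


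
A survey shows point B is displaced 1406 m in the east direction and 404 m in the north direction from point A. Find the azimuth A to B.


az = atan2(1406, 404) = 74.0 deg
adjusted to 0-360: 74.0 degrees

74.0 degrees


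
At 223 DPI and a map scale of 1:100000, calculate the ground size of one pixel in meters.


pixel_cm = 2.54 / 223 ≈ 0.01139 cm
ground = pixel_cm * 100000 / 100 = 2.54 * 100000 / (223 * 100) = 254000 / 22300 ≈ 11.39 m

11.39 m


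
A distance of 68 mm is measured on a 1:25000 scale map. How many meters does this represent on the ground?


ground = 68 mm * 25000 / 1000 = 1700.0 m

1700.0 m


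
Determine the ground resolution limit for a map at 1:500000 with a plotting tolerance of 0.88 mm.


ground = 0.88 mm * 500000 / 1000 = 440.0 m

440.0 m


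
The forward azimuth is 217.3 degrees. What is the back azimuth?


back azimuth = (217.3 + 180) mod 360 = 37.3 degrees

37.3 degrees


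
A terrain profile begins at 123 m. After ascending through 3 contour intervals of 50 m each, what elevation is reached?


elevation = 123 + 3 * 50 = 273 m

273 m


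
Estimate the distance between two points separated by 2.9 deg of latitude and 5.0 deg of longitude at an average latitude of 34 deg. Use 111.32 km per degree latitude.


dlat_km = 2.9 * 111.32 = 322.828
dlon_km = 5.0 * 111.32 * cos(34) ≈ 461.442
dist = sqrt(322.828^2 + 461.442^2) ≈ 563.2 km

563.2 km


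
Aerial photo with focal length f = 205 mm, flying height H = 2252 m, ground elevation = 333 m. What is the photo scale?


scale = f / (H - h) = 205 mm / 1919 m = 205 / 1919000 = 1:9361

1:9361


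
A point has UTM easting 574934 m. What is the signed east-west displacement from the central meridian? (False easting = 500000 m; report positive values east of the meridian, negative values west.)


displacement = 574934 - 500000 = 74934 m

74934 m


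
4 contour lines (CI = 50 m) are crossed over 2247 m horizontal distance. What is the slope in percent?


elevation change = 4 * 50 = 200 m
slope = 200 / 2247 * 100 = 8.9%

8.9%


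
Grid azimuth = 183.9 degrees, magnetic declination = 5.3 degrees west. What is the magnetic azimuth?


magnetic azimuth = grid azimuth - declination (east +ve)
mag_az = 183.9 - -5.3 = 189.2 degrees

189.2 degrees


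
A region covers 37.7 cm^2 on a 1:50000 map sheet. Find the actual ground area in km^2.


ground_area = 37.7 * (50000/100)^2 = 9425000.0 m^2 = 9.425 km^2

9.425 km^2


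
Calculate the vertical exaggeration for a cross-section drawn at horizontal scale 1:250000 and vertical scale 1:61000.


VE = horizontal_scale / vertical_scale = 250000 / 61000 ≈ 4.1

4.1x


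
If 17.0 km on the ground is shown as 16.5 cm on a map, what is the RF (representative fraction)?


ground = 17.0 km = 1700000 cm; RF denominator = ground / map = 1700000 / 16.5 ≈ 103030; RF = 1:103030

1:103030


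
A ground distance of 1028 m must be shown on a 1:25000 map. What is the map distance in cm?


map_cm = 1028 * 100 / 25000 = 4.112 cm ≈ 4.11 cm

4.11 cm


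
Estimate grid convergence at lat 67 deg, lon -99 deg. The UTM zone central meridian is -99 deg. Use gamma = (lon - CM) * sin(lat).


gamma = (-99 - -99) * sin(67) = 0 * 0.920505 = 0.0 degrees

0.0 degrees


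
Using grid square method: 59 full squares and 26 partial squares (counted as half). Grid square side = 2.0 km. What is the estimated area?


effective squares = 59 + 26 * 0.5 = 72.0
area = 72.0 * 4.0 = 288.0 km^2

288.0 km^2


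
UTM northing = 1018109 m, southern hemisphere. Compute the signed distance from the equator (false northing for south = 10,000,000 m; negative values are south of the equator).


For southern: actual = 1018109 - 10000000 = -8981891 m

-8981891 m


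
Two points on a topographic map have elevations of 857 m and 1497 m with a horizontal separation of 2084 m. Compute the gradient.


gradient = (1497 - 857) / 2084 = 640 / 2084 = 0.3071

0.3071


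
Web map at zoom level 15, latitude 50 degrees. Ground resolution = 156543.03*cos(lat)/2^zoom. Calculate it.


res = 156543.03 * cos(50) / 2^15 = 156543.03 * 0.64278761 / 32768 = 3.07 m/pixel

3.07 m/pixel


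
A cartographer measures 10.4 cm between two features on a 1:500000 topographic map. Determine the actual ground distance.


ground = 10.4 cm * 500000 / 100 = 52000.0 m = 52.0 km

52.0 km


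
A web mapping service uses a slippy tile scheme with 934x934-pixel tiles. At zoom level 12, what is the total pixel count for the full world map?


tiles per axis = 2^12 = 4096
total tiles = 4096^2 = 16777216
pixels per axis = 4096 * 934 = 3825664
total pixels = 3825664^2 = 14635705040896

14635705040896 pixels


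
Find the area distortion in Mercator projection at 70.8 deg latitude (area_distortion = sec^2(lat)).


area_distortion = 1/cos^2(70.8) = 9.246

9.246


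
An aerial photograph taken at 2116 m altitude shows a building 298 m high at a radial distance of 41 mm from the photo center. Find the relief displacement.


d = h * r / H = 298 * 41 / 2116 = 5.77 mm

5.77 mm


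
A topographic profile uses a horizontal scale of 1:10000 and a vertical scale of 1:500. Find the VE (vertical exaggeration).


VE = horizontal_scale / vertical_scale = 10000 / 500 = 20.0

20.0x


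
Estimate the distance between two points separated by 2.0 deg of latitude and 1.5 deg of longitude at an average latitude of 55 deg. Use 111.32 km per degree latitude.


dlat_km = 2.0 * 111.32 = 222.64
dlon_km = 1.5 * 111.32 * cos(55) ≈ 95.776
dist = sqrt(222.64^2 + 95.776^2) ≈ 242.4 km

242.4 km


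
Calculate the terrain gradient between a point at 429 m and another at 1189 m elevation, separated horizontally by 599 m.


gradient = (1189 - 429) / 599 = 760 / 599 = 1.2688

1.2688


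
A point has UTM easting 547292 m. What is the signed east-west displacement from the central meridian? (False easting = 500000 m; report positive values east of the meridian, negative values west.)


displacement = 547292 - 500000 = 47292 m

47292 m


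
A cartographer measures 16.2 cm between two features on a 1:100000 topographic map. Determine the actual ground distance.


ground = 16.2 cm * 100000 / 100 = 16200.0 m = 16.2 km

16.2 km


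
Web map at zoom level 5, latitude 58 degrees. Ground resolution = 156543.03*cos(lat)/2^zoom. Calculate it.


res = 156543.03 * cos(58) / 2^5 = 156543.03 * 0.52991926 / 32 = 2592.35 m/pixel

2592.35 m/pixel


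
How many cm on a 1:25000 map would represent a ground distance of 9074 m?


map_cm = 9074 * 100 / 25000 = 36.296 cm ≈ 36.3 cm

36.3 cm


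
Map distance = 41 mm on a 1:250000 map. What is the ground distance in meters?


ground = 41 mm * 250000 / 1000 = 10250.0 m

10250.0 m


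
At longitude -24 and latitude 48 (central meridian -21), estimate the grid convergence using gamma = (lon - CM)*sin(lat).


gamma = (-24 - -21) * sin(48) = -3 * 0.743145 = -2.229 degrees

-2.229 degrees


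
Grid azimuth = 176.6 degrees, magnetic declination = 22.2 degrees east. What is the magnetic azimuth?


magnetic azimuth = grid azimuth - declination (east +ve)
mag_az = 176.6 - 22.2 = 154.4 degrees

154.4 degrees


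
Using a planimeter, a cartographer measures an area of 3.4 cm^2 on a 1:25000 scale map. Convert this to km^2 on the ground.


ground_area = 3.4 * (25000/100)^2 = 212500.0 m^2 = 0.2125 km^2 ≈ 0.213 km^2

0.213 km^2


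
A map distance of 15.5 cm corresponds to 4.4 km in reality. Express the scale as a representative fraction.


ground = 4.4 km = 440000 cm; RF denominator = ground / map = 440000 / 15.5 ≈ 28387; RF = 1:28387

1:28387


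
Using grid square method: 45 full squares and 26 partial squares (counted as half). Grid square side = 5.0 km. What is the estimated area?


effective squares = 45 + 26 * 0.5 = 58.0
area = 58.0 * 25.0 = 1450.0 km^2

1450.0 km^2


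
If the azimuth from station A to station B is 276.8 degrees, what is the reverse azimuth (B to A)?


back azimuth = (276.8 + 180) mod 360 = 96.8 degrees

96.8 degrees


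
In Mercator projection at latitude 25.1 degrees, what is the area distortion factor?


area_distortion = 1/cos^2(25.1) = 1.219

1.219


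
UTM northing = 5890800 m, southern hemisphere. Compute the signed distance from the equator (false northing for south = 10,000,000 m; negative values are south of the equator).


For southern: actual = 5890800 - 10000000 = -4109200 m

-4109200 m


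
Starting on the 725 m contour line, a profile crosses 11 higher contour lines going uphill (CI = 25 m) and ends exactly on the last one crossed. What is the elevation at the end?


elevation = 725 + 11 * 25 = 1000 m

1000 m


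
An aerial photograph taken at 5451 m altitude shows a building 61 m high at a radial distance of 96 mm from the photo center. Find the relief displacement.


d = h * r / H = 61 * 96 / 5451 = 1.07 mm

1.07 mm


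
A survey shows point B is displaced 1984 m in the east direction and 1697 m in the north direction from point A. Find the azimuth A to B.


az = atan2(1984, 1697) = 49.5 deg
adjusted to 0-360: 49.5 degrees

49.5 degrees


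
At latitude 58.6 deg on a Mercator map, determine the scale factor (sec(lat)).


SF = 1 / cos(58.6) = 1 / 0.52101 = 1.919

1.919


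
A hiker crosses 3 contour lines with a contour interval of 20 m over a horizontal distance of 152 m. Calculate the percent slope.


elevation change = 3 * 20 = 60 m
slope = 60 / 152 * 100 = 39.5%

39.5%


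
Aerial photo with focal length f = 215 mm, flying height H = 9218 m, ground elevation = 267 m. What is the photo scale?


scale = f / (H - h) = 215 mm / 8951 m = 215 / 8951000 = 1:41633

1:41633


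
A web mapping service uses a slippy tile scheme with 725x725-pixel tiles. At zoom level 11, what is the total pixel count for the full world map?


tiles per axis = 2^11 = 2048
total tiles = 2048^2 = 4194304
pixels per axis = 2048 * 725 = 1484800
total pixels = 1484800^2 = 2204631040000

2204631040000 pixels


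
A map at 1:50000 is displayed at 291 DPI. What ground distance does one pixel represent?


pixel_cm = 2.54 / 291 ≈ 0.008729 cm
ground = pixel_cm * 50000 / 100 = 2.54 * 50000 / (291 * 100) = 127000 / 29100 ≈ 4.36 m

4.36 m


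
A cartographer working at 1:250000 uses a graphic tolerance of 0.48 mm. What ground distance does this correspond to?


ground = 0.48 mm * 250000 / 1000 = 120.0 m

120.0 m


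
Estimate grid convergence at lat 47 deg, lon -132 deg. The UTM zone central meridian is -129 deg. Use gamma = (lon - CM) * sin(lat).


gamma = (-132 - -129) * sin(47) = -3 * 0.731354 = -2.194 degrees

-2.194 degrees


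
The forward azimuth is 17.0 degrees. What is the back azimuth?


back azimuth = (17.0 + 180) mod 360 = 197.0 degrees

197.0 degrees


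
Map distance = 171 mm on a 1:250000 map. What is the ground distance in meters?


ground = 171 mm * 250000 / 1000 = 42750.0 m

42750.0 m


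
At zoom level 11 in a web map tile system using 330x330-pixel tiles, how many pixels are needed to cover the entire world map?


tiles per axis = 2^11 = 2048
total tiles = 2048^2 = 4194304
pixels per axis = 2048 * 330 = 675840
total pixels = 675840^2 = 456759705600

456759705600 pixels


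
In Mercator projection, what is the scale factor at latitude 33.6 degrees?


SF = 1 / cos(33.6) = 1 / 0.832921 = 1.201

1.201


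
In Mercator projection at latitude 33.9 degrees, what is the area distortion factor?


area_distortion = 1/cos^2(33.9) = 1.452

1.452


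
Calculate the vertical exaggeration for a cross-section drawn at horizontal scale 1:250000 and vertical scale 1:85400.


VE = horizontal_scale / vertical_scale = 250000 / 85400 ≈ 2.9

2.9x
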